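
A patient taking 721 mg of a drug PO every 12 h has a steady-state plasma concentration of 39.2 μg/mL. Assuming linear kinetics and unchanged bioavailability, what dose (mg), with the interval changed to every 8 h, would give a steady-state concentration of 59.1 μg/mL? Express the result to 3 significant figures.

With linear kinetics, Css is proportional to dose rate (D/τ) at fixed clearance.
D₂ = D₁ × (Css,target / Css,current) × (τ₂/τ₁) = 721 × (59.1/39.2) × (8/12) = 724.7 mg

725 mg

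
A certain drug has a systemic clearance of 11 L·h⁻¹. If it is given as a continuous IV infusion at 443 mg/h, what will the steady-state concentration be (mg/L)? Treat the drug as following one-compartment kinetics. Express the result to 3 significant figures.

40.3 mg/L

Css = rate / CL = 443 / 11.00 = 40.27 mg/L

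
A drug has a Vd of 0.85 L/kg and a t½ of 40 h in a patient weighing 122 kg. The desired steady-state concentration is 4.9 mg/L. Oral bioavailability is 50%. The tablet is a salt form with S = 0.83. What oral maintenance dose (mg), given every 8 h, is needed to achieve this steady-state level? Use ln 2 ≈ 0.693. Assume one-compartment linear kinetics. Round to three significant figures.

170 mg

Total Vd = 0.85 × 122 = 103.7 L
CL = 0.693 × Vd / t½ = 0.693 × 103.7 / 40 = 1.797 L/h
D = CL × Css × τ / F / S = 1.797 × 4.9 × 8 / 0.5 / 0.83 = 169.7 mg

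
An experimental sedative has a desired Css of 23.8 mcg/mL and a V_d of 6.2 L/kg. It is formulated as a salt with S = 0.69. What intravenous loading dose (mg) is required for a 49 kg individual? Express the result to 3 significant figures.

Vd = 6.2 L/kg × 49 kg = 303.8 L
The loading dose fills Vd to the target concentration.
LD = Vd × C / S = 303.8 × 23.80 / 0.69 = 10480 mg

10500 mg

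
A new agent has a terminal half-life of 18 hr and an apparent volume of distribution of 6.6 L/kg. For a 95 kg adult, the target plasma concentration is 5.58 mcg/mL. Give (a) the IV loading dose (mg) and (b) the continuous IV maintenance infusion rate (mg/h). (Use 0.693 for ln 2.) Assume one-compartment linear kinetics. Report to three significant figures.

Vd = 6.6 L/kg × 95 kg = 627.0 L
LD = Vd × C = 627.0 × 5.58 = 3499 mg
CL = 0.693 × Vd / t½ = 0.693 × 627.0 / 18 = 24.14 L/h
Infusion rate = CL × Css = 24.14 × 5.58 = 134.7 mg/h

(a) 3500 mg; (b) 135 mg/h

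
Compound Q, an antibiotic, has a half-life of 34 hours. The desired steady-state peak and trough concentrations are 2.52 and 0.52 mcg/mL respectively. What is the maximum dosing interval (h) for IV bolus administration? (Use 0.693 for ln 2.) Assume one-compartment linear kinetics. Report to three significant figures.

77.4 h

k = 0.693 / t½ = 0.693 / 34 = 0.02038 h⁻¹
Between IV bolus doses, concentration decays as C = C₀·e^(−kτ), so C_peak/C_trough = e^(kτ).
τ_max = ln(C_peak/C_trough) / k = ln(2.52/0.52) / 0.02038 = 1.578 / 0.02038 = 77.43 h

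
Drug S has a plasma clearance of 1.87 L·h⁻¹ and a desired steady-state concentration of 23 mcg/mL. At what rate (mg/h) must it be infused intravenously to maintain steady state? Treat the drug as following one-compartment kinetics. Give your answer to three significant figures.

At steady state, infusion rate equals elimination rate: rate in = CL × Css.
R₀ = 1.870 × 23 = 43.01 mg/h

43.0 mg/h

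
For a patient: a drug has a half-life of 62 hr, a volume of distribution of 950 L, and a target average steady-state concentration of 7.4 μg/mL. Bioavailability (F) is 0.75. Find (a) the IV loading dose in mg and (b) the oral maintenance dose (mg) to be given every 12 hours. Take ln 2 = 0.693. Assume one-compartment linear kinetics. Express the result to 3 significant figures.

(a) 7030 mg; (b) 1260 mg

LD = Vd × C = 950.0 × 7.4 = 7030 mg
CL = 0.693 × Vd / t½ = 0.693 × 950.0 / 62 = 10.62 L/h
D = CL × Css × τ / F = 10.62 × 7.4 × 12 / 0.75 = 1257 mg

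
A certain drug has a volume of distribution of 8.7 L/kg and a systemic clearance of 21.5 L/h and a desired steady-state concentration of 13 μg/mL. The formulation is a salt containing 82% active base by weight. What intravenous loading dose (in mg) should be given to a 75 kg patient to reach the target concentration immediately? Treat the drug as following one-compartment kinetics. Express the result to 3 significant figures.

Vd = 8.7 L/kg × 75 kg = 652.5 L
LD = Vd × C / S = 652.5 × 13.00 / 0.82 = 10340 mg

10300 mg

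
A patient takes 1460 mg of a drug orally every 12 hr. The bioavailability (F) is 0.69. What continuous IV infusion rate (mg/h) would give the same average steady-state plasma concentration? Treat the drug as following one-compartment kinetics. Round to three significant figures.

Equivalent systemic input: infusion rate = F·D/τ.
Rate = 0.69 × 1460 / 12 = 83.95 mg/h

84.0 mg/h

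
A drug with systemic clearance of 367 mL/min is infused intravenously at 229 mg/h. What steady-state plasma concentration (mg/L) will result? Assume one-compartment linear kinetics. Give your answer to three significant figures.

10.4 mg/L

CL = 367 mL/min = 367 × 0.06 = 22.02 L/h
Css = rate / CL = 229 / 22.02 = 10.40 mg/L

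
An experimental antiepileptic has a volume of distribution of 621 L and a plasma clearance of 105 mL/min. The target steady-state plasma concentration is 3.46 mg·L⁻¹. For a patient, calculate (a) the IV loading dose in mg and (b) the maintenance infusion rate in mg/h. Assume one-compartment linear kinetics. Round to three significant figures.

Loading dose = Vd × C = 621.0 × 3.46 = 2149 mg
Convert clearance: 105 mL/min × 60 min/h ÷ 1000 mL/L = 6.300 L/h
Maintenance: replace elimination → rate = CL × Css = 6.300 × 3.46 = 21.80 mg/h

(a) 2150 mg; (b) 21.8 mg/h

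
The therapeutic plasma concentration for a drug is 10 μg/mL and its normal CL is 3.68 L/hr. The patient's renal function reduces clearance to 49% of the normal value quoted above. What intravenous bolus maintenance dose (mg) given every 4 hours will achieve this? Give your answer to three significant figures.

Patient clearance = 0.49 × 3.680 = 1.803 L/h
D = CL × Css × τ = 1.803 × 10 × 4 = 72.12 mg

72.1 mg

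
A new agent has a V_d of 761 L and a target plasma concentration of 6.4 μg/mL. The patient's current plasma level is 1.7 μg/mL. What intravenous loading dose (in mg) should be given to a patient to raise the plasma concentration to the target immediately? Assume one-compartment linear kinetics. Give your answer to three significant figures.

Concentration deficit ΔC = 6.4 − 1.7 = 4.700 mg/L
LD = Vd × ΔC = 761.0 × 4.700 = 3577 mg

3580 mg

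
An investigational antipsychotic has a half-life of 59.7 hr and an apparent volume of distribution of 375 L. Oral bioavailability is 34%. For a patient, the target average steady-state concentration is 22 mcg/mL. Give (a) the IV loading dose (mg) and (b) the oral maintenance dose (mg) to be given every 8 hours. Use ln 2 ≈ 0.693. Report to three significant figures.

(a) 8250 mg; (b) 2250 mg

LD = Vd × C = 375.0 × 22 = 8250 mg
CL = 0.693 × Vd / t½ = 0.693 × 375.0 / 59.7 = 4.353 L/h
D = CL × Css × τ / F = 4.353 × 22 × 8 / 0.34 = 2253 mg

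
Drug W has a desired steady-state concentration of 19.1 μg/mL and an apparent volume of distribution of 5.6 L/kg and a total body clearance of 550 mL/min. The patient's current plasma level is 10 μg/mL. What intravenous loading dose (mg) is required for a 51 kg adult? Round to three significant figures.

Vd = 5.6 L/kg × 51 kg = 285.6 L
LD is governed by Vd — clearance does not enter the loading-dose calculation.
Concentration deficit ΔC = 19.1 − 10 = 9.100 mg/L
LD = Vd × ΔC = 285.6 × 9.100 = 2599 mg

2600 mg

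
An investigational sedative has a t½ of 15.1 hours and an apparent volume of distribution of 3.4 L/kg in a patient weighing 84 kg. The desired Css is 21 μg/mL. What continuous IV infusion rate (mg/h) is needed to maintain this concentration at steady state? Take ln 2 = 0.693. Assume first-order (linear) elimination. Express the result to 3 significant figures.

275 mg/h

Vd(total) = 84 kg × 3.4 L/kg = 285.6 L
CL = ln 2 · Vd / t½ = 0.693 × 285.6 / 15.1 = 13.11 L/h
Infusion rate = CL × Css = 13.11 × 21 = 275.3 mg/h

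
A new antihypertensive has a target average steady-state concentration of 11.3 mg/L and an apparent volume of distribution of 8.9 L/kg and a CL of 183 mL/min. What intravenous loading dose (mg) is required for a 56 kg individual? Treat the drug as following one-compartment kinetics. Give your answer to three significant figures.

5630 mg

Vd(total) = 56 kg × 8.9 L/kg = 498.4 L
LD = Vd × C = 498.4 × 11.30 = 5632 mg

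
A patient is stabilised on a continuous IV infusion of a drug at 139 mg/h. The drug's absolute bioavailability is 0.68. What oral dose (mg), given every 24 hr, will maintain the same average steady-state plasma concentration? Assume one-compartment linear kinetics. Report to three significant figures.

To maintain the same Css, the systemic dosing rate must be unchanged: F·D/τ = infusion rate.
D = rate × τ / F = 139 × 24 / 0.68 = 4906 mg

4910 mg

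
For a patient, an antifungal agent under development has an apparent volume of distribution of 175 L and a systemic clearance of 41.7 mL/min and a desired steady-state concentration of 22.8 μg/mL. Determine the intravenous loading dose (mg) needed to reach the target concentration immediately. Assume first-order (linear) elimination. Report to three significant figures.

3990 mg

The loading dose fills Vd to the target concentration; clearance is irrelevant here.
LD = Vd × C = 175.0 × 22.80 = 3990 mg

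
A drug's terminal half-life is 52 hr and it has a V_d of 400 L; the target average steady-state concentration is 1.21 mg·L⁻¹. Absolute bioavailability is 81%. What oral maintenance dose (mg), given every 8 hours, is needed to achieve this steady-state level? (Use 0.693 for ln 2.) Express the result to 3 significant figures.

CL = ln 2 · Vd / t½ = 0.693 × 400.0 / 52 = 5.331 L/h
D = CL × Css × τ / F = 5.331 × 1.21 × 8 / 0.81 = 63.71 mg

63.7 mg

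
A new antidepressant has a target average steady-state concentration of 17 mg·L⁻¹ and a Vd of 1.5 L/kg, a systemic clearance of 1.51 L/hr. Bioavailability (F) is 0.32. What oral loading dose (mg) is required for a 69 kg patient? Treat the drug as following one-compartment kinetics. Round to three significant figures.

5500 mg

Vd(total) = 69 kg × 1.5 L/kg = 103.5 L
LD is governed by Vd — clearance does not enter the loading-dose calculation.
LD = Vd × C / F = 103.5 × 17.00 / 0.32 = 5498 mg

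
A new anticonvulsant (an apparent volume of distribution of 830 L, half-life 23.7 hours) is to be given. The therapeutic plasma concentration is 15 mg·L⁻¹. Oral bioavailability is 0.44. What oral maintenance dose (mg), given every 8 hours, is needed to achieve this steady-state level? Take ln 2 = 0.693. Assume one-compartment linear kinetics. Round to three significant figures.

6620 mg

k = 0.693/23.7 = 0.02924 h⁻¹, so CL = k·Vd = 0.02924 × 830.0 = 24.27 L/h
D = CL × Css × τ / F = 24.27 × 15 × 8 / 0.44 = 6619 mg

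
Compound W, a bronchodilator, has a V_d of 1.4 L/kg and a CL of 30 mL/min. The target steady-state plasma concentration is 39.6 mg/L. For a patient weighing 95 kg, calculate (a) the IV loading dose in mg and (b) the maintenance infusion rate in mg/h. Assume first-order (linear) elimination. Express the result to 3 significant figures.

Vd = 1.4 L/kg × 95 kg = 133.0 L
Loading: fill Vd to C_target → 133.0 L × 39.6 mg/L = 5267 mg
CL = 30 mL/min × 60/1000 = 1.800 L/h
Maintenance infusion rate = CL × Css = 1.800 × 39.6 = 71.28 mg/h

(a) 5270 mg; (b) 71.3 mg/h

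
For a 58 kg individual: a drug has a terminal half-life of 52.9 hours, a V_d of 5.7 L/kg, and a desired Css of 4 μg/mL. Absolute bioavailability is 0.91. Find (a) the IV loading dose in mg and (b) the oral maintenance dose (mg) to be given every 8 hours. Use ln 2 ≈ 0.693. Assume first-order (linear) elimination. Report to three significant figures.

Vd = 5.7 L/kg × 58 kg = 330.6 L
LD = Vd × C = 330.6 × 4 = 1322 mg
CL = 0.693 × Vd / t½ = 0.693 × 330.6 / 52.9 = 4.331 L/h
D = CL × Css × τ / F = 4.331 × 4 × 8 / 0.91 = 152.3 mg

(a) 1320 mg; (b) 152 mg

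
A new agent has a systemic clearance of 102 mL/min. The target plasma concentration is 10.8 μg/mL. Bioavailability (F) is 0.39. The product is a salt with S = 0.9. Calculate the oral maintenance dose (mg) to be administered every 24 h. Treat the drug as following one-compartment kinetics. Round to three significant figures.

4520 mg

CL = 102 mL/min = 102 × 0.06 = 6.120 L/h
At steady state, dose per interval replaces the amount cleared in that interval: F·S·D/τ = CL·Css.
D = CL × Css × τ / F / S = 6.120 × 10.8 × 24 / 0.39 / 0.9 = 4519 mg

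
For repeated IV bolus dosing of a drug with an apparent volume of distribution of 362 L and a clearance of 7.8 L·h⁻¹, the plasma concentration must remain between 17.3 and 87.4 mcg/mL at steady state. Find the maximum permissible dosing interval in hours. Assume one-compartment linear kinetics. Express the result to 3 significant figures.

k = CL / Vd = 7.800 / 362.0 = 0.02155 h⁻¹
Between IV bolus doses, concentration decays as C = C₀·e^(−kτ), so C_peak/C_trough = e^(kτ).
τ_max = ln(C_peak/C_trough) / k = ln(87.4/17.3) / 0.02155 = 1.620 / 0.02155 = 75.17 h

75.2 h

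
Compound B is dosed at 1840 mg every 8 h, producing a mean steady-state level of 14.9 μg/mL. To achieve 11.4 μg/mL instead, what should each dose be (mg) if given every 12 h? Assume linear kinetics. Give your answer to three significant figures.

For first-order elimination, Css ∝ F·D/(CL·τ); F and CL are unchanged, so Css ∝ D/τ.
D₂ = D₁ × (Css,target / Css,current) × (τ₂/τ₁) = 1840 × (11.4/14.9) × (12/8) = 2112 mg

2110 mg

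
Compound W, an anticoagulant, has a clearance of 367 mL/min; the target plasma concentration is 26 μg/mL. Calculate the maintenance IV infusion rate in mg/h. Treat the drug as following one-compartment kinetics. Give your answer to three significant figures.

CL = 367 mL/min = 367 × 0.06 = 22.02 L/h
R₀ = 22.02 × 26 = 572.5 mg/h

573 mg/h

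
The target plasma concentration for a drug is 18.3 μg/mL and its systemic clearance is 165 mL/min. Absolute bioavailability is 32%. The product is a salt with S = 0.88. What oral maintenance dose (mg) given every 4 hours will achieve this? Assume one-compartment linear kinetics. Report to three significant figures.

CL = 165 mL/min = 165 × 0.06 = 9.900 L/h
D = CL × Css × τ / F / S = 9.900 × 18.3 × 4 / 0.32 / 0.88 = 2573 mg

2570 mg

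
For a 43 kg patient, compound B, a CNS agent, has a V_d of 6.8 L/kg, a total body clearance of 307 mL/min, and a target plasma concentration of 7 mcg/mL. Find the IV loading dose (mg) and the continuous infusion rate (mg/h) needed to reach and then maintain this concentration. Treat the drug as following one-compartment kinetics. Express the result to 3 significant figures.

(a) 2050 mg; (b) 129 mg/h

Vd(total) = 43 kg × 6.8 L/kg = 292.4 L
Loading dose = Vd × C = 292.4 × 7 = 2047 mg
CL = 307 mL/min × 60/1000 = 18.42 L/h
Maintenance: replace elimination → rate = CL × Css = 18.42 × 7 = 128.9 mg/h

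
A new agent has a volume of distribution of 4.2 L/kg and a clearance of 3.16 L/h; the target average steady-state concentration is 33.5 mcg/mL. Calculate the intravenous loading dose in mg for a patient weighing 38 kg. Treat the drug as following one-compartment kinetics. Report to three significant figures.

5350 mg

Total Vd = 4.2 × 38 = 159.6 L
LD = Vd × C = 159.6 × 33.50 = 5347 mg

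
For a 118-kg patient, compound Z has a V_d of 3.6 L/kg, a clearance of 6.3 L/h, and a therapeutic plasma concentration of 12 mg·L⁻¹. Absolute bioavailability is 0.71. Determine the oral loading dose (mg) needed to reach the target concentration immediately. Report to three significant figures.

Total Vd = 3.6 × 118 = 424.8 L
LD = Vd × C / F = 424.8 × 12.00 / 0.71 = 7180 mg

7180 mg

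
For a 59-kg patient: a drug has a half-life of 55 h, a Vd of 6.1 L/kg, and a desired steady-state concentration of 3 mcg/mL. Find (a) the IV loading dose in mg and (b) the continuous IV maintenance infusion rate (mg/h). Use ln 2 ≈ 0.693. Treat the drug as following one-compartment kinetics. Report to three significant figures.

(a) 1080 mg; (b) 13.6 mg/h

Total Vd = 6.1 × 59 = 359.9 L
LD = Vd × C = 359.9 × 3 = 1080 mg
CL = 0.693 × Vd / t½ = 0.693 × 359.9 / 55 = 4.535 L/h
Infusion rate = CL × Css = 4.535 × 3 = 13.61 mg/h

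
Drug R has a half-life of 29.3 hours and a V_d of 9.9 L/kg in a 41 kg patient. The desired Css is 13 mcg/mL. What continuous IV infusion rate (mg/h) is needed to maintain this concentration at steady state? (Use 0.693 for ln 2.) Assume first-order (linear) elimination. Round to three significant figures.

Vd = 9.9 L/kg × 41 kg = 405.9 L
CL = 0.693 × Vd / t½ = 0.693 × 405.9 / 29.3 = 9.600 L/h
Infusion rate = CL × Css = 9.600 × 13 = 124.8 mg/h

125 mg/h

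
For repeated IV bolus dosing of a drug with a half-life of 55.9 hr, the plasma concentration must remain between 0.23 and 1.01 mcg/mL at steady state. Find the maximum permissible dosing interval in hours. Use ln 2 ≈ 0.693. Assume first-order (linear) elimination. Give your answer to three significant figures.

119 h

k = 0.693 / t½ = 0.693 / 55.9 = 0.01240 h⁻¹
Between IV bolus doses, concentration decays as C = C₀·e^(−kτ), so C_peak/C_trough = e^(kτ).
τ_max = ln(C_peak/C_trough) / k = ln(1.01/0.23) / 0.01240 = 1.480 / 0.01240 = 119.4 h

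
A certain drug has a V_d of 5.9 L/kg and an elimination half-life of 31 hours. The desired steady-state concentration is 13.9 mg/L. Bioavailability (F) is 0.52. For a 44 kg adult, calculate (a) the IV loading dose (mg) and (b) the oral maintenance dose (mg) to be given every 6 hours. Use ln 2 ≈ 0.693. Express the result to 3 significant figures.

(a) 3610 mg; (b) 931 mg

Total Vd = 5.9 × 44 = 259.6 L
LD = Vd × C = 259.6 × 13.9 = 3608 mg
CL = 0.693 × Vd / t½ = 0.693 × 259.6 / 31 = 5.803 L/h
D = CL × Css × τ / F = 5.803 × 13.9 × 6 / 0.52 = 930.7 mg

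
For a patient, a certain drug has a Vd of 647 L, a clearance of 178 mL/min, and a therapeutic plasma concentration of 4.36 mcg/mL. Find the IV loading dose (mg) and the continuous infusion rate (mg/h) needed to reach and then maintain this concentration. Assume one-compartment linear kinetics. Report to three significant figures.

Loading dose = Vd × C = 647.0 × 4.36 = 2821 mg
Convert clearance: 178 mL/min × 60 min/h ÷ 1000 mL/L = 10.68 L/h
Maintenance: replace elimination → rate = CL × Css = 10.68 × 4.36 = 46.56 mg/h

(a) 2820 mg; (b) 46.6 mg/h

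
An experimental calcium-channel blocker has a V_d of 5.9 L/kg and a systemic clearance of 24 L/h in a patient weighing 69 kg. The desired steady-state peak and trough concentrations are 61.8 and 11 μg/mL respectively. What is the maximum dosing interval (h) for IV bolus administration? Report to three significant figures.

29.3 h

Total Vd = 5.9 × 69 = 407.1 L
k = CL / Vd = 24.00 / 407.1 = 0.05895 h⁻¹
Between IV bolus doses, concentration decays as C = C₀·e^(−kτ), so C_peak/C_trough = e^(kτ).
τ_max = ln(C_peak/C_trough) / k = ln(61.8/11) / 0.05895 = 1.726 / 0.05895 = 29.28 h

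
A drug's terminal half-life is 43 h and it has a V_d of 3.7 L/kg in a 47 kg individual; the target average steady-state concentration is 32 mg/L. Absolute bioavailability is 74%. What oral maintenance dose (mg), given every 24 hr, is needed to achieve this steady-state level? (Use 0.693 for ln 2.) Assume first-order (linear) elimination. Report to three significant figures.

2910 mg

Vd(total) = 47 kg × 3.7 L/kg = 173.9 L
CL = 0.693 × Vd / t½ = 0.693 × 173.9 / 43 = 2.803 L/h
D = CL × Css × τ / F = 2.803 × 32 × 24 / 0.74 = 2909 mg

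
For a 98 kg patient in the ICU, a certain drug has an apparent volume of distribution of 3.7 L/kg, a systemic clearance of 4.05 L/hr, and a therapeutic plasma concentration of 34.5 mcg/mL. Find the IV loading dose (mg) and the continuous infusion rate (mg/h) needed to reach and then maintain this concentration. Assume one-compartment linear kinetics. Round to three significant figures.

Vd(total) = 98 kg × 3.7 L/kg = 362.6 L
Loading: fill Vd to C_target → 362.6 L × 34.5 mg/L = 12510 mg
Infusion rate = 4.050 L/h × 34.5 mg/L = 139.7 mg/h

(a) 12500 mg; (b) 140 mg/h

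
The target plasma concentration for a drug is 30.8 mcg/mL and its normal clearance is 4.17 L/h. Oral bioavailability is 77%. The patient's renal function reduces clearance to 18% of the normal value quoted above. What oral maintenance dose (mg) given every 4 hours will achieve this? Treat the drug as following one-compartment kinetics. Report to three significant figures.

Patient clearance = 0.18 × 4.170 = 0.7506 L/h
D = CL × Css × τ / F = 0.7506 × 30.8 × 4 / 0.77 = 120.1 mg

120 mg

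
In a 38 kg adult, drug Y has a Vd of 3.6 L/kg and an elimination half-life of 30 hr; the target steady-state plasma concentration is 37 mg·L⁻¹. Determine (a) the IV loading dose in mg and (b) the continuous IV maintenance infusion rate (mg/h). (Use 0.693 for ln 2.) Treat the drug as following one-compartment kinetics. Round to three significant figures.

(a) 5060 mg; (b) 117 mg/h

Vd = 3.6 L/kg × 38 kg = 136.8 L
LD = Vd × C = 136.8 × 37 = 5062 mg
CL = 0.693 × Vd / t½ = 0.693 × 136.8 / 30 = 3.160 L/h
Infusion rate = CL × Css = 3.160 × 37 = 116.9 mg/h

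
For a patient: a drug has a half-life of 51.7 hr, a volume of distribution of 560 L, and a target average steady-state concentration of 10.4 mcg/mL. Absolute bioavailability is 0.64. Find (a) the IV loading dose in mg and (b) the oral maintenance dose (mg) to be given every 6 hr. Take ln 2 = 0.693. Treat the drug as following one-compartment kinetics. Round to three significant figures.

(a) 5820 mg; (b) 732 mg

LD = Vd × C = 560.0 × 10.4 = 5824 mg
CL = 0.693 × Vd / t½ = 0.693 × 560.0 / 51.7 = 7.506 L/h
D = CL × Css × τ / F = 7.506 × 10.4 × 6 / 0.64 = 731.8 mg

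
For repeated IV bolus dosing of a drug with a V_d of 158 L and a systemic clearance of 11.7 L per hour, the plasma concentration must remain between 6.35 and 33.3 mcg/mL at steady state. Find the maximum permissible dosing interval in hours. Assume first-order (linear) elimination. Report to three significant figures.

22.4 h

k = CL / Vd = 11.70 / 158.0 = 0.07405 h⁻¹
Between IV bolus doses, concentration decays as C = C₀·e^(−kτ), so C_peak/C_trough = e^(kτ).
τ_max = ln(C_peak/C_trough) / k = ln(33.3/6.35) / 0.07405 = 1.657 / 0.07405 = 22.38 h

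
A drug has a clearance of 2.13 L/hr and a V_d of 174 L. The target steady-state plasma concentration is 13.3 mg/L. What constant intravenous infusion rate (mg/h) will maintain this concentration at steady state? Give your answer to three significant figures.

28.3 mg/h

At steady state, infusion rate equals elimination rate: rate in = CL × Css.
Infusion rate = CL · Css = 2.130 L/h × 13.3 mg/L = 28.33 mg/h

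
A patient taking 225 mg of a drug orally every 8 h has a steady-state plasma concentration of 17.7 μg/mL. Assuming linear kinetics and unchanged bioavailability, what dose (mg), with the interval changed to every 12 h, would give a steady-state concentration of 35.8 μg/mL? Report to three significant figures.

683 mg

With linear kinetics, Css is proportional to dose rate (D/τ) at fixed clearance.
D₂ = D₁ × (Css,target / Css,current) × (τ₂/τ₁) = 225 × (35.8/17.7) × (12/8) = 682.6 mg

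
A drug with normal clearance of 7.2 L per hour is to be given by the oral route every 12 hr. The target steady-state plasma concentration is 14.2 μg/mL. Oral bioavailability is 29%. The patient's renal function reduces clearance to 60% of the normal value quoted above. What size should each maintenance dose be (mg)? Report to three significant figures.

Patient clearance = 0.6 × 7.200 = 4.320 L/h
D = CL × Css × τ / F = 4.320 × 14.2 × 12 / 0.29 = 2538 mg

2540 mg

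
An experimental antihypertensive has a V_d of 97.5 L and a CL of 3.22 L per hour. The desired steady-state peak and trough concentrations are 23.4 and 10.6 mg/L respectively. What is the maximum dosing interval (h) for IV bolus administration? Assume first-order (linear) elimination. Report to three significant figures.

k = CL / Vd = 3.220 / 97.50 = 0.03303 h⁻¹
Between IV bolus doses, concentration decays as C = C₀·e^(−kτ), so C_peak/C_trough = e^(kτ).
τ_max = ln(C_peak/C_trough) / k = ln(23.4/10.6) / 0.03303 = 0.7919 / 0.03303 = 23.98 h

24.0 h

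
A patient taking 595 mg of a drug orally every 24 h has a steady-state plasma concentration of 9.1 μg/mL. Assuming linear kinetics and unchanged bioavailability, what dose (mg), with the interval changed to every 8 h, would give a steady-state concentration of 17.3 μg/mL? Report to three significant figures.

377 mg

With linear kinetics, Css is proportional to dose rate (D/τ) at fixed clearance.
D₂ = D₁ × (Css,target / Css,current) × (τ₂/τ₁) = 595 × (17.3/9.1) × (8/24) = 377.1 mg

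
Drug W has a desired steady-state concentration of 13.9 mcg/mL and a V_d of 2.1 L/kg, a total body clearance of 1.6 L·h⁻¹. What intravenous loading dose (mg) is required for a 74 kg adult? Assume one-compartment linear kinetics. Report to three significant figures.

2160 mg

Vd(total) = 74 kg × 2.1 L/kg = 155.4 L
LD = Vd × C = 155.4 × 13.90 = 2160 mg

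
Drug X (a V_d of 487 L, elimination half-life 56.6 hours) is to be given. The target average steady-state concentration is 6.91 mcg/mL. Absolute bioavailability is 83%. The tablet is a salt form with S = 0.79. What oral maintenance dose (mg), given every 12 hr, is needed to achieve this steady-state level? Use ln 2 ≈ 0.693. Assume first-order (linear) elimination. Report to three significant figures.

754 mg

CL = ln 2 · Vd / t½ = 0.693 × 487.0 / 56.6 = 5.963 L/h
D = CL × Css × τ / F / S = 5.963 × 6.91 × 12 / 0.83 / 0.79 = 754.1 mg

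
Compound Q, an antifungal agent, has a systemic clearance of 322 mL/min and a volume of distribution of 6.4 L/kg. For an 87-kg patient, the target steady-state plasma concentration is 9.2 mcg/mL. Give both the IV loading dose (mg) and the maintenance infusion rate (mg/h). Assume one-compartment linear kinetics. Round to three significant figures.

Total Vd = 6.4 × 87 = 556.8 L
Loading: fill Vd to C_target → 556.8 L × 9.2 mg/L = 5123 mg
CL = 322 mL/min × 60/1000 = 19.32 L/h
Maintenance: replace elimination → rate = CL × Css = 19.32 × 9.2 = 177.7 mg/h

(a) 5120 mg; (b) 178 mg/h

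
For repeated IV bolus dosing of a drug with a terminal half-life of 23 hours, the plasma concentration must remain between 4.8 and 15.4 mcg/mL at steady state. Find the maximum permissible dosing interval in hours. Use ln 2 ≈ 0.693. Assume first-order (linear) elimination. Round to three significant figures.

k = 0.693 / t½ = 0.693 / 23 = 0.03013 h⁻¹
Between IV bolus doses, concentration decays as C = C₀·e^(−kτ), so C_peak/C_trough = e^(kτ).
τ_max = ln(C_peak/C_trough) / k = ln(15.4/4.8) / 0.03013 = 1.166 / 0.03013 = 38.70 h

38.7 h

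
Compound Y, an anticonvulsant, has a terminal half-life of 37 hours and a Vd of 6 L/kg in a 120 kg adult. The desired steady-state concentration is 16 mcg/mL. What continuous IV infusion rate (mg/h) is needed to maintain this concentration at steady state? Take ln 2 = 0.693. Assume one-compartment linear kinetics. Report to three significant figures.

216 mg/h

Total Vd = 6 × 120 = 720.0 L
CL = ln 2 · Vd / t½ = 0.693 × 720.0 / 37 = 13.49 L/h
Infusion rate = CL × Css = 13.49 × 16 = 215.8 mg/h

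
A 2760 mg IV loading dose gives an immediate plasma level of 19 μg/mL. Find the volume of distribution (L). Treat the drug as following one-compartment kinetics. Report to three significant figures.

145 L

Immediately after an IV bolus, C₀ = Dose / Vd, so Vd = Dose / C₀.
Vd = 2760 / 19 = 145.3 L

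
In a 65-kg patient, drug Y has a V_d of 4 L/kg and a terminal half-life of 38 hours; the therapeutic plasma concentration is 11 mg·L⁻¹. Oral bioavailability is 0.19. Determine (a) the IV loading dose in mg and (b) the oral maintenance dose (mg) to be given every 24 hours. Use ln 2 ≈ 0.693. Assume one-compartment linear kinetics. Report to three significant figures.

Vd = 4 L/kg × 65 kg = 260.0 L
LD = Vd × C = 260.0 × 11 = 2860 mg
CL = 0.693 × Vd / t½ = 0.693 × 260.0 / 38 = 4.742 L/h
D = CL × Css × τ / F = 4.742 × 11 × 24 / 0.19 = 6589 mg

(a) 2860 mg; (b) 6590 mg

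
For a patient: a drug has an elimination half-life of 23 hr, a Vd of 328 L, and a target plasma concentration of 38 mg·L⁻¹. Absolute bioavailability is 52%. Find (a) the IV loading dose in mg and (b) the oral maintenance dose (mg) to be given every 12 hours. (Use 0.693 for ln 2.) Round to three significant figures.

(a) 12500 mg; (b) 8670 mg

LD = Vd × C = 328.0 × 38 = 12460 mg
CL = 0.693 × Vd / t½ = 0.693 × 328.0 / 23 = 9.883 L/h
D = CL × Css × τ / F = 9.883 × 38 × 12 / 0.52 = 8667 mg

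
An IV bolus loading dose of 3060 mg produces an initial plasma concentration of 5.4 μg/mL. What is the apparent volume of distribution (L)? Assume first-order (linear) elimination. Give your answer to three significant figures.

567 L

Immediately after an IV bolus, C₀ = Dose / Vd, so Vd = Dose / C₀.
Vd = 3060 / 5.4 = 566.7 L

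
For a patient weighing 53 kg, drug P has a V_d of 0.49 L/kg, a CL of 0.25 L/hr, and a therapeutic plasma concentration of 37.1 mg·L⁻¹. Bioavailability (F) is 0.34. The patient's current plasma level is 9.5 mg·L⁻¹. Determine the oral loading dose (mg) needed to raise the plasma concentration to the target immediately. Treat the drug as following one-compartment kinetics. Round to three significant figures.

Total Vd = 0.49 × 53 = 25.97 L
Concentration deficit ΔC = 37.1 − 9.5 = 27.60 mg/L
LD = Vd × ΔC / F = 25.97 × 27.60 / 0.34 = 2108 mg

2110 mg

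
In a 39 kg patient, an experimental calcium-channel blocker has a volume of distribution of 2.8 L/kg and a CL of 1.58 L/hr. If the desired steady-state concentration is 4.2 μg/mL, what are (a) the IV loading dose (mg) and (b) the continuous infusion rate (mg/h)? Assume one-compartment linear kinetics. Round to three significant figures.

(a) 459 mg; (b) 6.64 mg/h

Vd = 2.8 L/kg × 39 kg = 109.2 L
LD = Vd · C_target = 109.2 × 4.2 = 458.6 mg
Maintenance infusion rate = CL × Css = 1.580 × 4.2 = 6.636 mg/h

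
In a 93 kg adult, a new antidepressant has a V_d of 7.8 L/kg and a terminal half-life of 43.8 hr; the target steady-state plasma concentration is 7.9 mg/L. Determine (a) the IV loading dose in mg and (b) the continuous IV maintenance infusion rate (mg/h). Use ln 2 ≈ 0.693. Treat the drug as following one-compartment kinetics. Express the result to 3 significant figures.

(a) 5730 mg; (b) 90.7 mg/h

Total Vd = 7.8 × 93 = 725.4 L
LD = Vd × C = 725.4 × 7.9 = 5731 mg
CL = 0.693 × Vd / t½ = 0.693 × 725.4 / 43.8 = 11.48 L/h
Infusion rate = CL × Css = 11.48 × 7.9 = 90.69 mg/h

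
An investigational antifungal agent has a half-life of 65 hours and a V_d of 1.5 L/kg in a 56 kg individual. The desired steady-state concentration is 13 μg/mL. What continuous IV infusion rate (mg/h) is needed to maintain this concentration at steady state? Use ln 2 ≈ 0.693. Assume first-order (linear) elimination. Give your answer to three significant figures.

Vd(total) = 56 kg × 1.5 L/kg = 84.00 L
CL = ln 2 · Vd / t½ = 0.693 × 84.00 / 65 = 0.8956 L/h
Infusion rate = CL × Css = 0.8956 × 13 = 11.64 mg/h

11.6 mg/h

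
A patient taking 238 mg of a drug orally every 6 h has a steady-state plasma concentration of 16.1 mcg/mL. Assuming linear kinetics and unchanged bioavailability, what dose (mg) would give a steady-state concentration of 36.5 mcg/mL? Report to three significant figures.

For first-order elimination, Css ∝ F·D/(CL·τ); F and CL are unchanged, so Css ∝ D/τ.
D₂ = D₁ × (Css,target / Css,current) = 238 × 36.5/16.1 = 539.6 mg

540 mg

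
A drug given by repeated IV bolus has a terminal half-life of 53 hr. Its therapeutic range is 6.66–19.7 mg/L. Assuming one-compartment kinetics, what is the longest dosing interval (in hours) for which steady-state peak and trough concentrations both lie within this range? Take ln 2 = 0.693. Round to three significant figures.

k = 0.693 / t½ = 0.693 / 53 = 0.01308 h⁻¹
Between IV bolus doses, concentration decays as C = C₀·e^(−kτ), so C_peak/C_trough = e^(kτ).
τ_max = ln(C_peak/C_trough) / k = ln(19.7/6.66) / 0.01308 = 1.084 / 0.01308 = 82.87 h

82.9 h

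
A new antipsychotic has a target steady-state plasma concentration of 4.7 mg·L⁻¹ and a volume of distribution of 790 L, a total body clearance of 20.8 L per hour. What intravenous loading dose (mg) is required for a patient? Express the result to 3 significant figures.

LD = Vd × C = 790.0 × 4.700 = 3713 mg

3710 mg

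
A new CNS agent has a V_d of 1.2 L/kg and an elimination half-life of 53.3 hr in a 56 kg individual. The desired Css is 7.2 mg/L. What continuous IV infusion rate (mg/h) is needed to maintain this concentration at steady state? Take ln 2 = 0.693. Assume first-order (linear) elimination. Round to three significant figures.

Vd = 1.2 L/kg × 56 kg = 67.20 L
CL = 0.693 × Vd / t½ = 0.693 × 67.20 / 53.3 = 0.8737 L/h
Infusion rate = CL × Css = 0.8737 × 7.2 = 6.291 mg/h

6.29 mg/h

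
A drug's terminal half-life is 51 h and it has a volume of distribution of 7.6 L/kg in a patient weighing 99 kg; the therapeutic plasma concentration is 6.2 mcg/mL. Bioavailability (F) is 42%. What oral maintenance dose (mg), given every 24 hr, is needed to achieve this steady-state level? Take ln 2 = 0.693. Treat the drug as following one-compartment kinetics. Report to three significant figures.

Total Vd = 7.6 × 99 = 752.4 L
CL = ln 2 · Vd / t½ = 0.693 × 752.4 / 51 = 10.22 L/h
D = CL × Css × τ / F = 10.22 × 6.2 × 24 / 0.42 = 3621 mg

3620 mg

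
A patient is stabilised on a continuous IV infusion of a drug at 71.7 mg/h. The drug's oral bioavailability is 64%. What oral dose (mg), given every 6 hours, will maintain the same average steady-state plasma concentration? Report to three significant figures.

To maintain the same Css, the systemic dosing rate must be unchanged: F·D/τ = infusion rate.
D = rate × τ / F = 71.7 × 6 / 0.64 = 672.2 mg

672 mg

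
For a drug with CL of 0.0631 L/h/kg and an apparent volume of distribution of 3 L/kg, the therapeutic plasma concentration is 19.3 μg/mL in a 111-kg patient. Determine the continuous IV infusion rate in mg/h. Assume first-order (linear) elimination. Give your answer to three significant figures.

CL = 0.0631 L/h/kg × 111 kg = 7.004 L/h
Rate = CL × Css = 7.004 × 19.3 = 135.2 mg/h

135 mg/h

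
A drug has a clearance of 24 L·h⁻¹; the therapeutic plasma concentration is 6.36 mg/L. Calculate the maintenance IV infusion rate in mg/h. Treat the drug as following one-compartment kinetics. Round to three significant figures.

Rate = CL × Css = 24.00 × 6.36 = 152.6 mg/h

153 mg/h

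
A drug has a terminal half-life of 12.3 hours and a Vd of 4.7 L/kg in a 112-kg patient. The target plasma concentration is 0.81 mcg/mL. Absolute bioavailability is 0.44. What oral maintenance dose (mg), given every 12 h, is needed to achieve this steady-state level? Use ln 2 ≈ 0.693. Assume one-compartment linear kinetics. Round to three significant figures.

655 mg

Vd(total) = 112 kg × 4.7 L/kg = 526.4 L
CL = ln 2 · Vd / t½ = 0.693 × 526.4 / 12.3 = 29.66 L/h
D = CL × Css × τ / F = 29.66 × 0.81 × 12 / 0.44 = 655.2 mg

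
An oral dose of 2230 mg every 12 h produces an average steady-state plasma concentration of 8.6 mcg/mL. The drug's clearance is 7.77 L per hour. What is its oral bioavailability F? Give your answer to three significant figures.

0.360

F·D/τ = CL·Css at steady state → F = CL·Css·τ / D.
F = 7.77 × 8.6 × 12 / 2230 = 0.360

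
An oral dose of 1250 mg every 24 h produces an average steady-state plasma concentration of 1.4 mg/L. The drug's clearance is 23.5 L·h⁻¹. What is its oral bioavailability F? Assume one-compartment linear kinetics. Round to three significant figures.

F·D/τ = CL·Css at steady state → F = CL·Css·τ / D.
F = 23.5 × 1.4 × 24 / 1250 = 0.632

0.632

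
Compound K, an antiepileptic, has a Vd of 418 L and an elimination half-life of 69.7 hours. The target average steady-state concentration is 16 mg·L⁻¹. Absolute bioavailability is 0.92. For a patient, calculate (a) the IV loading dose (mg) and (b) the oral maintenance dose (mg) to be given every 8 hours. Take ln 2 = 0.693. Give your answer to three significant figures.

(a) 6690 mg; (b) 578 mg

LD = Vd × C = 418.0 × 16 = 6688 mg
CL = 0.693 × Vd / t½ = 0.693 × 418.0 / 69.7 = 4.156 L/h
D = CL × Css × τ / F = 4.156 × 16 × 8 / 0.92 = 578.2 mg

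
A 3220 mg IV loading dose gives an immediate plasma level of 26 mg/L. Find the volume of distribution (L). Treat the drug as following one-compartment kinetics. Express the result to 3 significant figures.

Immediately after an IV bolus, C₀ = Dose / Vd, so Vd = Dose / C₀.
Vd = 3220 / 26 = 123.8 L

124 L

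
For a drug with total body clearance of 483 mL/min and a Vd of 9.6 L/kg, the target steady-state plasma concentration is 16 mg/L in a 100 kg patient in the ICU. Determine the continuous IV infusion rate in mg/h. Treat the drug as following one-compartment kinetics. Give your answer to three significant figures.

CL = 483 mL/min = 483 × 0.06 = 28.98 L/h
Vd does not affect the maintenance rate; only clearance governs steady-state input.
R₀ = 28.98 × 16 = 463.7 mg/h

464 mg/h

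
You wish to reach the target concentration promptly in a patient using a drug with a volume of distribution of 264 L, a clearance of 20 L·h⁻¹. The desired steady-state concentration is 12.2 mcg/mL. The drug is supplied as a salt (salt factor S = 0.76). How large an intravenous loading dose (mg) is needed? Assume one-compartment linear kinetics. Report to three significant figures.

LD is governed by Vd — clearance does not enter the loading-dose calculation.
LD = Vd × C / S = 264.0 × 12.20 / 0.76 = 4238 mg

4240 mg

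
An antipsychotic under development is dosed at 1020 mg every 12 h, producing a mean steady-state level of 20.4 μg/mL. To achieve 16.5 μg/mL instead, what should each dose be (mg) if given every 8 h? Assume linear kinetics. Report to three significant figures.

550 mg

For first-order elimination, Css ∝ F·D/(CL·τ); F and CL are unchanged, so Css ∝ D/τ.
D₂ = D₁ × (Css,target / Css,current) × (τ₂/τ₁) = 1020 × (16.5/20.4) × (8/12) = 550.0 mg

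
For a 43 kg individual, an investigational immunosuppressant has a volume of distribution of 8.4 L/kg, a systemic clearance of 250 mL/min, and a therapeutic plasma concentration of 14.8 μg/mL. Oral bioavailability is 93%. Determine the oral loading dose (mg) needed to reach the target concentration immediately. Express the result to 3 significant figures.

Vd = 8.4 L/kg × 43 kg = 361.2 L
LD = Vd × C / F = 361.2 × 14.80 / 0.93 = 5748 mg

5750 mg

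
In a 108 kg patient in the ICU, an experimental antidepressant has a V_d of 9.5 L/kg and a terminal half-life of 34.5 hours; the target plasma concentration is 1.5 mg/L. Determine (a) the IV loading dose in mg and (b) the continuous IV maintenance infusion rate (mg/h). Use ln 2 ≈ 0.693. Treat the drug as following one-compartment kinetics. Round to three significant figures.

Vd = 9.5 L/kg × 108 kg = 1026 L
LD = Vd × C = 1026 × 1.5 = 1539 mg
CL = 0.693 × Vd / t½ = 0.693 × 1026 / 34.5 = 20.61 L/h
Infusion rate = CL × Css = 20.61 × 1.5 = 30.92 mg/h

(a) 1540 mg; (b) 30.9 mg/h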